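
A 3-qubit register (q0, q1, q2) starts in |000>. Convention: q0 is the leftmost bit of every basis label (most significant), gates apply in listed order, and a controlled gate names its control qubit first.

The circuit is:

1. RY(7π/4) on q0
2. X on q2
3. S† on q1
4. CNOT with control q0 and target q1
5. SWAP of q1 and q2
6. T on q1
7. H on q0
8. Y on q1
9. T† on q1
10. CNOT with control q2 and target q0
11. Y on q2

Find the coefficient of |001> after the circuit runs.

The final state's coefficient on |001> equals -sqrt(2*sqrt(2) + 4)*exp(I*pi/4)/4.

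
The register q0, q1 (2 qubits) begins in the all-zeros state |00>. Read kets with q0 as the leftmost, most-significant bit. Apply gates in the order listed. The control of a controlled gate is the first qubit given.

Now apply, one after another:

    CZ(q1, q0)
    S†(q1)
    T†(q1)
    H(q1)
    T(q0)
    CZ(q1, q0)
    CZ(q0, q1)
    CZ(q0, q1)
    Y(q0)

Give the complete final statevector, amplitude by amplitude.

After the circuit, the state carries amplitude 0 on |00>, 0 on |01>, sqrt(2)*I/2 on |10>, sqrt(2)*I/2 on |11>. Key observation: steps 7-8 multiply out to the identity, so the circuit reduces to the remaining gates.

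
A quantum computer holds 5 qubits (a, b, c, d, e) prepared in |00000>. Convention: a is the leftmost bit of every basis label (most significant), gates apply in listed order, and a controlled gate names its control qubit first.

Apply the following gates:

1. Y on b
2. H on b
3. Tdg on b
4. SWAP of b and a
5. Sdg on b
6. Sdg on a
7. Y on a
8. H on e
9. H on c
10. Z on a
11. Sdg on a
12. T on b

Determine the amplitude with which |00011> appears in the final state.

|00011> carries amplitude 0 in the final state.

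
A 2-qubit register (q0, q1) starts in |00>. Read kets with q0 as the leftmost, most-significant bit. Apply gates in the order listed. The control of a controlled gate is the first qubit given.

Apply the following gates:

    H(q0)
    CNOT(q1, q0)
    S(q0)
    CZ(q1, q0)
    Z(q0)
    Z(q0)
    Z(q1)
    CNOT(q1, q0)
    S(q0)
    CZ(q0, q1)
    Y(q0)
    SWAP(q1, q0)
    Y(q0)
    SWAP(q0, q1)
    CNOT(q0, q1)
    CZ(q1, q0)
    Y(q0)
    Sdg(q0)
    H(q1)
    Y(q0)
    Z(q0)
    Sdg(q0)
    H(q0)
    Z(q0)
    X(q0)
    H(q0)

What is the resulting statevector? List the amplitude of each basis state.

After the circuit, the state carries amplitude -I/2 on |00>, -I/2 on |01>, -I/2 on |10>, I/2 on |11>.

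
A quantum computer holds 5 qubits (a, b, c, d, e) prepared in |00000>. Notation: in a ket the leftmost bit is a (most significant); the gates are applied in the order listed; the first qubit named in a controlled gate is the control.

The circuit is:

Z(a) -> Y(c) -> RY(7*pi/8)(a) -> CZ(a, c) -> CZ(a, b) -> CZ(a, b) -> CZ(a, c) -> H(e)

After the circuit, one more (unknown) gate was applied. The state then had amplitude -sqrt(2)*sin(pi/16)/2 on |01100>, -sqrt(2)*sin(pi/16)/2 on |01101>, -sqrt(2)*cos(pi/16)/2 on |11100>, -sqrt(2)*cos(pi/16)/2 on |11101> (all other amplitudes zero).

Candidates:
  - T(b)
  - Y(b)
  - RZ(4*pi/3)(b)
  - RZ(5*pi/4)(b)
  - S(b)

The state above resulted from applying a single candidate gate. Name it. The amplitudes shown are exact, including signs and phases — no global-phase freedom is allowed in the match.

The applied gate was Y(b). Key observation: the block from step 4 through step 7 cancels to the identity and can be dropped.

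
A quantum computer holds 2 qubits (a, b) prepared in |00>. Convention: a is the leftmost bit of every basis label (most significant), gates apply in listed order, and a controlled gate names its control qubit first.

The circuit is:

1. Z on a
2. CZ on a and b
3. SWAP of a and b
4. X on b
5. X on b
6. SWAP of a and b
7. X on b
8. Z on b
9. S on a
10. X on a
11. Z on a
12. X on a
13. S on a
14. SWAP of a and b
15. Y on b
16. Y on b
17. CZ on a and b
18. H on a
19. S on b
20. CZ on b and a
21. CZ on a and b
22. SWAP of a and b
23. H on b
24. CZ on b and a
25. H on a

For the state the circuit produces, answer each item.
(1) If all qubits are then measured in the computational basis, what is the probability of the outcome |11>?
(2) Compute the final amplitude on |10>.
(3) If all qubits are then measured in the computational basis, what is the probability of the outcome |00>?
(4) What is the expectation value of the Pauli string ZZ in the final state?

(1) Outcome |11> occurs with probability 1/2. Key observation: gates 3-6 undo each other exactly, leaving only the rest of the circuit to track.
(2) |10> carries amplitude 0 in the final state.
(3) Outcome |00> occurs with probability 0.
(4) In the final state, ZZ has expectation 0.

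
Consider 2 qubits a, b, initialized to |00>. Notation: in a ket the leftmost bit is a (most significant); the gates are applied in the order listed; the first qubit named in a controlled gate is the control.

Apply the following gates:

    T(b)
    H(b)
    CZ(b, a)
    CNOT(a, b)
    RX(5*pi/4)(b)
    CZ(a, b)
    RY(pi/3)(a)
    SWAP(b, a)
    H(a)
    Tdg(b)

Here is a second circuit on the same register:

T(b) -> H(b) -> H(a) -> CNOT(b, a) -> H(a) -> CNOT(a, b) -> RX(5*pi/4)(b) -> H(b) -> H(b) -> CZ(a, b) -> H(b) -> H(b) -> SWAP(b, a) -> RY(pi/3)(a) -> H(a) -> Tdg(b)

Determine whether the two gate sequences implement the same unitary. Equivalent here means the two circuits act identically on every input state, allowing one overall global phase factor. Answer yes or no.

No, they are not equivalent — no single phase factor reconciles the two unitaries.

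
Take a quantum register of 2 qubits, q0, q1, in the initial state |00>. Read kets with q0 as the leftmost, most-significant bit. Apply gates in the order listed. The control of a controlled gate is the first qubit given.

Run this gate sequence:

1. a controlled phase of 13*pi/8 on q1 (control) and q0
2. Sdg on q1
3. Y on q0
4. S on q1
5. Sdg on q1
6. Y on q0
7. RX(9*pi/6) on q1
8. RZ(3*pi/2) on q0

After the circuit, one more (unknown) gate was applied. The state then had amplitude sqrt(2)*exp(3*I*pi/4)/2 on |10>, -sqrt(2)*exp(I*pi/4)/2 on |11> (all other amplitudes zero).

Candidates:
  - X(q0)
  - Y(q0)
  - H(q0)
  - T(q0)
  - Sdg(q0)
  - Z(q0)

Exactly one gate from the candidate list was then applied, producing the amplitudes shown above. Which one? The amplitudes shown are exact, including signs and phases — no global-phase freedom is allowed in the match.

The unique candidate consistent with the amplitudes is Y(q0).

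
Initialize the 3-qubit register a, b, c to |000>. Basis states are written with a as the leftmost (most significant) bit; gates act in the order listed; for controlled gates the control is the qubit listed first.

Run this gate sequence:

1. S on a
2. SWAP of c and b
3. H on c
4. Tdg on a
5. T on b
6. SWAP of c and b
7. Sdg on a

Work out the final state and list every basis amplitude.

After the circuit, the state carries amplitude sqrt(2)/2 on |000>, sqrt(2)/2 on |010>, and 0 on every other basis state.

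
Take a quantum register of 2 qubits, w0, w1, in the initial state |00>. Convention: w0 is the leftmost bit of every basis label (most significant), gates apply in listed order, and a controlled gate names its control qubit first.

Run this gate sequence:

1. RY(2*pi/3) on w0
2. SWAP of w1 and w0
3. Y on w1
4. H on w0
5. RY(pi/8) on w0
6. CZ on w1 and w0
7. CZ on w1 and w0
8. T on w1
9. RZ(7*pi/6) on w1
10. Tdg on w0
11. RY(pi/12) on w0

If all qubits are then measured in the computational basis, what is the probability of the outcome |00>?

A full measurement returns |00> with probability -3*sqrt(3)*sqrt(1/2 - sqrt(2)/4)*sqrt(sqrt(2)/4 + 1/2)*sin(pi/16)*cos(pi/16)/4 - 3*sqrt(2)*sin(pi/16)*cos(pi/16)/16 + 3*sin(pi/16)**2/8 + 3*cos(pi/16)**2/8 - 3*sqrt(6)*exp(I*pi/4)*cos(pi/16)**2/64 + 3*sqrt(1/2 - sqrt(2)/4)*sqrt(sqrt(2)/4 + 1/2)*exp(-I*pi/4)*cos(pi/16)**2/16 + 3*sqrt(6)*exp(-I*pi/4)*sin(pi/16)**2/64 - 3*sqrt(1/2 - sqrt(2)/4)*sqrt(sqrt(2)/4 + 1/2)*exp(I*pi/4)*sin(pi/16)**2/16 - 3*sqrt(1/2 - sqrt(2)/4)*sqrt(sqrt(2)/4 + 1/2)*exp(-I*pi/4)*sin(pi/16)**2/16 + 3*sqrt(6)*exp(I*pi/4)*sin(pi/16)**2/64 + 3*sqrt(1/2 - sqrt(2)/4)*sqrt(sqrt(2)/4 + 1/2)*exp(I*pi/4)*cos(pi/16)**2/16 - 3*sqrt(6)*exp(-I*pi/4)*cos(pi/16)**2/64. Key observation: gates 6-7 undo each other exactly, leaving only the rest of the circuit to track.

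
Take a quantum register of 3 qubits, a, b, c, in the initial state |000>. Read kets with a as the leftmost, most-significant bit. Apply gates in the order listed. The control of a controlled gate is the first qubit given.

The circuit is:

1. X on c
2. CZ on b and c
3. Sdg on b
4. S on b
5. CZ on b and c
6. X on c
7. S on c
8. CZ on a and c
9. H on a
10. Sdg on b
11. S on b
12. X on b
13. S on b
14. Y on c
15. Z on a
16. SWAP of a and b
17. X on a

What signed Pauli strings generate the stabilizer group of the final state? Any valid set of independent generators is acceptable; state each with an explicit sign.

One valid set of independent stabilizer generators is -IXI, +ZII, -IIZ (any independent generating set of the same group is equally correct). Key observation: the block from step 1 through step 6 cancels to the identity and can be dropped.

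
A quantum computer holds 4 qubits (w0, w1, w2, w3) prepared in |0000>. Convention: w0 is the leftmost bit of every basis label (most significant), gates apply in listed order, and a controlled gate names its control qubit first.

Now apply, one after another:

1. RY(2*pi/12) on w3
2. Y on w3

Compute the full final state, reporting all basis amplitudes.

The resulting statevector has amplitude I*(-sqrt(6) + sqrt(2))/4 on |0000>, I*(sqrt(2) + sqrt(6))/4 on |0001>, and 0 on every other basis state.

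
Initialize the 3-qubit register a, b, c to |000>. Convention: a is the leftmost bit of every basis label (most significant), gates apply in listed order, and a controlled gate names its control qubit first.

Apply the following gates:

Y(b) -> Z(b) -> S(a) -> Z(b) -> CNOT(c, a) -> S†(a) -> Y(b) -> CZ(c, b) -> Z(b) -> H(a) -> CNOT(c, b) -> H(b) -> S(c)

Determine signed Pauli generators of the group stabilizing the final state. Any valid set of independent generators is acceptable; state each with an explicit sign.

The stabilizer group can be generated by +XII, +IXI, +IIZ, among other valid generating sets.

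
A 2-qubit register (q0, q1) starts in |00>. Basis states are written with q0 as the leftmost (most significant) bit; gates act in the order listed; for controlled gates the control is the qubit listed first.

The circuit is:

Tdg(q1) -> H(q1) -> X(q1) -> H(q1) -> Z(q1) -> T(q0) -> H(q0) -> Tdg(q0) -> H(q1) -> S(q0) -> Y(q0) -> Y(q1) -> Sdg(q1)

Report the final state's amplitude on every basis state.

The resulting statevector has amplitude -exp(I*pi/4)/2 on |00>, -exp(3*I*pi/4)/2 on |01>, 1/2 on |10>, I/2 on |11>. Key observation: steps 2-5 multiply out to the identity, so the circuit reduces to the remaining gates.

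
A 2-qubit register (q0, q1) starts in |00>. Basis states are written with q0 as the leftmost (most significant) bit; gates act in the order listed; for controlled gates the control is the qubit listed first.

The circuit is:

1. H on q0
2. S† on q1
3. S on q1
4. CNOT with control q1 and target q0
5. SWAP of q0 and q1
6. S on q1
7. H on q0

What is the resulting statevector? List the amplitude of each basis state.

The final amplitudes are 1/2 on |00>, I/2 on |01>, 1/2 on |10>, I/2 on |11>.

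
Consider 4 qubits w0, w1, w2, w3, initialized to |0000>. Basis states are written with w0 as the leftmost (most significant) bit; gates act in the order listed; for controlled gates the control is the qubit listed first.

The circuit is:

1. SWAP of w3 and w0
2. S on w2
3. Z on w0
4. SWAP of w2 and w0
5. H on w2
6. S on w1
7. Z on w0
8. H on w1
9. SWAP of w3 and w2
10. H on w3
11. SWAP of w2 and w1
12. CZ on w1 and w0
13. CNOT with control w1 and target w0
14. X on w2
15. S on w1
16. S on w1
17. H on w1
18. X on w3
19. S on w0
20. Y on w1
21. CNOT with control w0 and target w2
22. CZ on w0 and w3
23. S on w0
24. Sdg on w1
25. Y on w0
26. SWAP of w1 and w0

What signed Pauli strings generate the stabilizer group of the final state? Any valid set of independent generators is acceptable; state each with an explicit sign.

The final state is stabilized by the group generated by +YIII, +IIXI, -IZII, -IIIZ; other independent generating sets are equally valid.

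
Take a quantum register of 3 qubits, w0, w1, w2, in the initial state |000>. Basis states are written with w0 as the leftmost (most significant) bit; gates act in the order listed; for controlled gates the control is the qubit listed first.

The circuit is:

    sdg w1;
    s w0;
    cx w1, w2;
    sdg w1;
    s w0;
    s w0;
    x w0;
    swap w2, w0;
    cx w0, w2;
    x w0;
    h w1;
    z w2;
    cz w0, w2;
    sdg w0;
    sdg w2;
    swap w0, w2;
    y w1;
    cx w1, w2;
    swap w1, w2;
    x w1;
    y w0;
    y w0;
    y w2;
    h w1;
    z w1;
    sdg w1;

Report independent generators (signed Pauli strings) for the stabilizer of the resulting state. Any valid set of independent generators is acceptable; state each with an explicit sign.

The final state is stabilized by the group generated by -IYZ, +IZX, -ZII; other independent generating sets are equally valid.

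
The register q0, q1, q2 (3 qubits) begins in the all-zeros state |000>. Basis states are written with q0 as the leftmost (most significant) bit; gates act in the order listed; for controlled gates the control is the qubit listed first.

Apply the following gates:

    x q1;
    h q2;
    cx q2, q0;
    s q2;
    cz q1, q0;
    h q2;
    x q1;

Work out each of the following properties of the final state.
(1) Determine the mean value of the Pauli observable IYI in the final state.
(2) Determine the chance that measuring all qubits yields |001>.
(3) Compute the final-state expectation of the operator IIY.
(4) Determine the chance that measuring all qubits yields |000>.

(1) The expectation value of IYI is 0.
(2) A full measurement returns |001> with probability 1/4.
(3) The expectation value of IIY is 0.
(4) A full measurement returns |000> with probability 1/4.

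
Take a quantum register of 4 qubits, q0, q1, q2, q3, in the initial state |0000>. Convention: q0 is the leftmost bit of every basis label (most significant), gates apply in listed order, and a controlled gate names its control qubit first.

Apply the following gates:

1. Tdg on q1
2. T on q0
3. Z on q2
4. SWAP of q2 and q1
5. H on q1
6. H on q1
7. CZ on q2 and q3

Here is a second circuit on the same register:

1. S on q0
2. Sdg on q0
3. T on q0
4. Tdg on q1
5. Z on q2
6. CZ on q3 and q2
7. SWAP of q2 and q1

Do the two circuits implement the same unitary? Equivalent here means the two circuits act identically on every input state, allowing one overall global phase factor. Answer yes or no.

No — the two circuits implement different unitaries, even allowing a global phase.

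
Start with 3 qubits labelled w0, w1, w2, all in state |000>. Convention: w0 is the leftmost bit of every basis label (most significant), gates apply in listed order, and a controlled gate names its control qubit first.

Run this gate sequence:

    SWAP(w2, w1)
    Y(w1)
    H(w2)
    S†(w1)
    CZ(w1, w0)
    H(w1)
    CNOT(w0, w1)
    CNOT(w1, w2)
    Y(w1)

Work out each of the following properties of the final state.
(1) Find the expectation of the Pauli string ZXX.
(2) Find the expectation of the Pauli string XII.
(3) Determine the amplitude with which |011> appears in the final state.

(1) The expectation value of ZXX is 1.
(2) The observable XII averages to 0.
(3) |011> carries amplitude I/2 in the final state.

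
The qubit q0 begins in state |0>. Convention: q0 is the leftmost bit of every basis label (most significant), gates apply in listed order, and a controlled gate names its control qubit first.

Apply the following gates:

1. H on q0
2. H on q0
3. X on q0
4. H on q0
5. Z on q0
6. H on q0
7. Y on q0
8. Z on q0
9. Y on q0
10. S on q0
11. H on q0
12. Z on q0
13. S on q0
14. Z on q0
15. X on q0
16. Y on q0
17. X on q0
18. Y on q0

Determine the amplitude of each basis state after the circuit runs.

After the circuit, the state carries amplitude sqrt(2)/2 on |0>, sqrt(2)*I/2 on |1>. Key observation: the block from step 2 through step 5 cancels to the identity and can be dropped.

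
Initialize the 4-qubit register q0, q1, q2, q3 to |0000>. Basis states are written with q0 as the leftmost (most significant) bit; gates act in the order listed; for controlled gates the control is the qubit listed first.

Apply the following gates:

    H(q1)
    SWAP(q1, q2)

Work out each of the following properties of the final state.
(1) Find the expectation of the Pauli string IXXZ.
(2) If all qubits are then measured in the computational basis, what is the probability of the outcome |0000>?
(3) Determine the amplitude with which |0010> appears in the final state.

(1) In the final state, IXXZ has expectation 0.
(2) A full measurement returns |0000> with probability 1/2.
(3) The amplitude on |0010> is sqrt(2)/2.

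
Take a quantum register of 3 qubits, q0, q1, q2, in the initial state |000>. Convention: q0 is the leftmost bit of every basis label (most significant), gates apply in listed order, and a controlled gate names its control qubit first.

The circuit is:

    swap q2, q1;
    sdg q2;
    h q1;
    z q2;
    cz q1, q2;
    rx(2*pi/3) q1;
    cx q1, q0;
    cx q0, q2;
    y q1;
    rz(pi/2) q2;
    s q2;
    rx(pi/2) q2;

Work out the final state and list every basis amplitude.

The final amplitudes are 0 on |000>, 0 on |001>, (-sqrt(3) - I)*exp(3*I*pi/4)/4 on |010>, (-1 + sqrt(3)*I)*exp(3*I*pi/4)/4 on |011>, (-sqrt(3) - I)*exp(I*pi/4)/4 on |100>, -sqrt(3)*exp(3*I*pi/4)/4 + exp(I*pi/4)/4 on |101>, 0 on |110>, 0 on |111>.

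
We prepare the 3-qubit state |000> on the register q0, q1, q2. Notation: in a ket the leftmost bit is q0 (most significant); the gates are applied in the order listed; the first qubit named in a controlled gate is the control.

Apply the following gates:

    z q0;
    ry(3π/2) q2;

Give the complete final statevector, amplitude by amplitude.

The final amplitudes are -sqrt(2)/2 on |000>, sqrt(2)/2 on |001>, and 0 on every other basis state.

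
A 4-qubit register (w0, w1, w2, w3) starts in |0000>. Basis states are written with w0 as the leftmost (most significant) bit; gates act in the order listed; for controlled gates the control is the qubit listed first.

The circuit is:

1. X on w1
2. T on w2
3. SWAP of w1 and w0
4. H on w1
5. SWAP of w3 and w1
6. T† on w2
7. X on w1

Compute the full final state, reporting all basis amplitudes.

The final amplitudes are sqrt(2)/2 on |1100>, sqrt(2)/2 on |1101>, and 0 on every other basis state.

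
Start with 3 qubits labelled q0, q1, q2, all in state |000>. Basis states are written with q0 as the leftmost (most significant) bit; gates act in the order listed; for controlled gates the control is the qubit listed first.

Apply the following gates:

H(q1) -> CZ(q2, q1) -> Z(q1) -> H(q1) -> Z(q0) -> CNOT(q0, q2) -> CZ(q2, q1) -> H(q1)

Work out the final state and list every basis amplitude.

The final amplitudes are sqrt(2)/2 on |000>, -sqrt(2)/2 on |010>, and 0 on every other basis state.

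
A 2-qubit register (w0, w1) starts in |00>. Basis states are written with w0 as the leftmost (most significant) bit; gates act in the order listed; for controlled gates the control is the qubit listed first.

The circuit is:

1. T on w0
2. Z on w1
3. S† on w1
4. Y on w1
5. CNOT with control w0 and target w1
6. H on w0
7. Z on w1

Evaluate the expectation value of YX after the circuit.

The expectation value of YX is 0.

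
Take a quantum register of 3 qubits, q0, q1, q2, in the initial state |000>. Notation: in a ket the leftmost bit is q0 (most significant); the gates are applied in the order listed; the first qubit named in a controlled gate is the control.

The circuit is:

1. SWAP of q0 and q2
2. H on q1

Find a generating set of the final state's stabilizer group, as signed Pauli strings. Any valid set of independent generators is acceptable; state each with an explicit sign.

One valid set of independent stabilizer generators is +IXI, +ZII, +IIZ (any independent generating set of the same group is equally correct).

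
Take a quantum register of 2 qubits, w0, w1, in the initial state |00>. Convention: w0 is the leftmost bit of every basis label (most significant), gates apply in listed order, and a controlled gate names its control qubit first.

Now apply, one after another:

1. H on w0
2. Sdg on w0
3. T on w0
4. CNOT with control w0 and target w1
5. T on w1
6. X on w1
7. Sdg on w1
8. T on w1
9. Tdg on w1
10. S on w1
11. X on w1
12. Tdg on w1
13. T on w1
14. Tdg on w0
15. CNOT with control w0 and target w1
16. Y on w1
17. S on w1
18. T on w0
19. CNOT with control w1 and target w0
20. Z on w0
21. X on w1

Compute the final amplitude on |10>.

The amplitude on |10> is sqrt(2)/2.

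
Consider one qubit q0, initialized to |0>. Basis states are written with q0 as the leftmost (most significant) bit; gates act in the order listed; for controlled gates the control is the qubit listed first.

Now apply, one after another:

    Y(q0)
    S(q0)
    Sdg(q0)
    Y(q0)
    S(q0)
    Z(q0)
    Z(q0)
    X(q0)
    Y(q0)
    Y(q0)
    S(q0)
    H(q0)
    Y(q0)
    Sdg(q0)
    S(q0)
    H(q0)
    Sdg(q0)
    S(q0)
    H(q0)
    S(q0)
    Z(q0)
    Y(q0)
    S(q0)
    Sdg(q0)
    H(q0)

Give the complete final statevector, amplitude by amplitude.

The final amplitudes are 1/2 - I/2 on |0>, 1/2 + I/2 on |1>.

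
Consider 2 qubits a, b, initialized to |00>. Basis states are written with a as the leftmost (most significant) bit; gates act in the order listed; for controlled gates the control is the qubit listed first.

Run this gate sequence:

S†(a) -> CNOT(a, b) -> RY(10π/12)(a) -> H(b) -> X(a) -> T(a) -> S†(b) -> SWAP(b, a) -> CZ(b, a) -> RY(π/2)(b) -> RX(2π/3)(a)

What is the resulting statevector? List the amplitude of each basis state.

The final amplitudes are sqrt(2)*(-1 - exp(I*pi/4))/8 on |00>, sqrt(2)*(-1 + exp(I*pi/4))/8 on |01>, -sqrt(2)*I/4 - sqrt(6)*I/8 - sqrt(6)*exp(3*I*pi/4)/8 + sqrt(2)*exp(3*I*pi/4)/4 on |10>, -sqrt(2)*I/4 - sqrt(6)*I/8 - sqrt(2)*exp(3*I*pi/4)/4 + sqrt(6)*exp(3*I*pi/4)/8 on |11>.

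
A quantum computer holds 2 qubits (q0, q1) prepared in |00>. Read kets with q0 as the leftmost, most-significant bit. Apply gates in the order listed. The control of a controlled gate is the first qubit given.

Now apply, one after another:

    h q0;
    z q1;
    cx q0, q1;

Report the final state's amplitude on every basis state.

The final amplitudes are sqrt(2)/2 on |00>, 0 on |01>, 0 on |10>, sqrt(2)/2 on |11>.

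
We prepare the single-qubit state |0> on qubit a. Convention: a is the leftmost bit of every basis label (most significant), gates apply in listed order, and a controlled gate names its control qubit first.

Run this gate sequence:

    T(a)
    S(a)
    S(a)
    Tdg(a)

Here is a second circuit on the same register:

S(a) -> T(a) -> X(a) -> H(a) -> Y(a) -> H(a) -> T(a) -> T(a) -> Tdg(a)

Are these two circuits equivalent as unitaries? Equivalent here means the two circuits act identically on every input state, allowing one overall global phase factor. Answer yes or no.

No: there is an input state on which the two circuits produce genuinely different outputs (not merely differing by a phase).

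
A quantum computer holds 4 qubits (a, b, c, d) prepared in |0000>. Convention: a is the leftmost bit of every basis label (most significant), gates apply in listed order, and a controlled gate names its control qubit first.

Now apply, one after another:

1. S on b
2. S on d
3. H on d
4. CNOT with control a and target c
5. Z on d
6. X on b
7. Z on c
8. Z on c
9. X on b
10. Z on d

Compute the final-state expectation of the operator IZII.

The expectation value of IZII is 1. Key observation: steps 5-10 multiply out to the identity, so the circuit reduces to the remaining gates.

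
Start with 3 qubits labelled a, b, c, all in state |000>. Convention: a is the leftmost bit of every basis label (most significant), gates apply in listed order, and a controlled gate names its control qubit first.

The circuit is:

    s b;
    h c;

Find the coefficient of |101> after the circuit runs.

The amplitude on |101> is 0.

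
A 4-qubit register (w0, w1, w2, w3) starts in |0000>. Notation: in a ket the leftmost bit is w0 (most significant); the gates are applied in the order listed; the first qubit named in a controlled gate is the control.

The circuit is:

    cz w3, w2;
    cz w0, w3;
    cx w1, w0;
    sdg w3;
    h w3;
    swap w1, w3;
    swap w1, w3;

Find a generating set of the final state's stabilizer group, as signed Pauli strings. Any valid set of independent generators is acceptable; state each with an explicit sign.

One valid set of independent stabilizer generators is +IIIX, +ZIII, +IZII, +IIZI (any independent generating set of the same group is equally correct). Key observation: the block from step 6 through step 7 cancels to the identity and can be dropped.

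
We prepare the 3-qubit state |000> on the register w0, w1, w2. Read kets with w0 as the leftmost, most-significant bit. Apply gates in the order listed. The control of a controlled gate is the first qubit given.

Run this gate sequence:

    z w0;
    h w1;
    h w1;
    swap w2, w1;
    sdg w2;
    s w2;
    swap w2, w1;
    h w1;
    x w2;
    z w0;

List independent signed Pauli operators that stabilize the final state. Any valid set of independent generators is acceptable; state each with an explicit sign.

One valid set of independent stabilizer generators is +IXI, +ZII, -IIZ (any independent generating set of the same group is equally correct). Key observation: steps 3-8 multiply out to the identity, so the circuit reduces to the remaining gates.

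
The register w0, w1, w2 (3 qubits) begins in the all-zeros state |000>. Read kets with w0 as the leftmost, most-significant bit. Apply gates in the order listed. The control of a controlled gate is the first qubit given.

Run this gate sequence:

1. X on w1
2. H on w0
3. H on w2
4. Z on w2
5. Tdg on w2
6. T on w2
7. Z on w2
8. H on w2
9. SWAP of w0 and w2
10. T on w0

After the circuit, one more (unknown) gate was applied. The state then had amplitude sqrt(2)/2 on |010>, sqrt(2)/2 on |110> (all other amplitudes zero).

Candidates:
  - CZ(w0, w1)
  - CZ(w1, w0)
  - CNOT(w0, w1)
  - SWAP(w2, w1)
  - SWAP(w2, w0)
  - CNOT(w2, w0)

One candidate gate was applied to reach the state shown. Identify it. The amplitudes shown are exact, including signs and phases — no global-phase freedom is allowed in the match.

It was SWAP(w2, w0) that produced the state shown. Key observation: steps 3-8 multiply out to the identity, so the circuit reduces to the remaining gates.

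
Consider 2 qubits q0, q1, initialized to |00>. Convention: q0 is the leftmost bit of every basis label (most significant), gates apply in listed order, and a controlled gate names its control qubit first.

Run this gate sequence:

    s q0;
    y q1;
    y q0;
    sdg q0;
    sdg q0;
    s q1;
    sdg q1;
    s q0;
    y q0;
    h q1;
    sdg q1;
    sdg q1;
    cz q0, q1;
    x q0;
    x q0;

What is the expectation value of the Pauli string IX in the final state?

In the final state, IX has expectation 1. Key observation: steps 14-15 multiply out to the identity, so the circuit reduces to the remaining gates.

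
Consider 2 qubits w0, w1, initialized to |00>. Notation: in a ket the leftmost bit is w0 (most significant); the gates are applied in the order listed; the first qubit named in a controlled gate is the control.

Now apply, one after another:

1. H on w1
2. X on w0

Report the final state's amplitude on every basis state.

The final amplitudes are 0 on |00>, 0 on |01>, sqrt(2)/2 on |10>, sqrt(2)/2 on |11>.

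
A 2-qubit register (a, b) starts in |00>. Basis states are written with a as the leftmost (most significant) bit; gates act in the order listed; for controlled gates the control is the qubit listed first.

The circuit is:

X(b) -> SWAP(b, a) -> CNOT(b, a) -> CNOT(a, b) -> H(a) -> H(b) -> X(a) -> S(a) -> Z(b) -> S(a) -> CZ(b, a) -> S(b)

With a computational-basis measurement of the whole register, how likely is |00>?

Outcome |00> occurs with probability 1/4.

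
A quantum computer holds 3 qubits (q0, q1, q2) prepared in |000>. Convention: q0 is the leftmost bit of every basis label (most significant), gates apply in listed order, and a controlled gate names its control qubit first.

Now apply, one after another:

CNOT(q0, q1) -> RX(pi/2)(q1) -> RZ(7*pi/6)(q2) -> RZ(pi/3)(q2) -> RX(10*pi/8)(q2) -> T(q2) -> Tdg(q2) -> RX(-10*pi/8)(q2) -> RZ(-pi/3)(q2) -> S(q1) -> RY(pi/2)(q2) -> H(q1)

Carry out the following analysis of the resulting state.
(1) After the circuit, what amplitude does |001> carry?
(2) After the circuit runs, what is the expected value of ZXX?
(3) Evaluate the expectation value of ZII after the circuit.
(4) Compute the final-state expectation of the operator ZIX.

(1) The amplitude on |001> is -sqrt(2)*exp(5*I*pi/12)/2. Key observation: the block from step 4 through step 9 cancels to the identity and can be dropped.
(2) The expectation value of ZXX is 0.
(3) The expectation value of ZII is 1.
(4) In the final state, ZIX has expectation 1.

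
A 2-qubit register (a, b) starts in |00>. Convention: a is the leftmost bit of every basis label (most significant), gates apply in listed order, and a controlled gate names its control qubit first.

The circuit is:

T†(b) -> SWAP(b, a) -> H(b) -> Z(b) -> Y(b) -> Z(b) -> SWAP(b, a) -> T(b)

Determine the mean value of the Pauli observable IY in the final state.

In the final state, IY has expectation 0.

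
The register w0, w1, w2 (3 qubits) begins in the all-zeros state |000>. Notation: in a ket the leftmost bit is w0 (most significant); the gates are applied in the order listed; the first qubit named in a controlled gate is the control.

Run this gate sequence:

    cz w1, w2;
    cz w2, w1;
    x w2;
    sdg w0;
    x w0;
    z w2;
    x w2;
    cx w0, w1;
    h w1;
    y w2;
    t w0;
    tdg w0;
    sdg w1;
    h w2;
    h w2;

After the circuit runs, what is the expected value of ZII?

The observable ZII averages to -1.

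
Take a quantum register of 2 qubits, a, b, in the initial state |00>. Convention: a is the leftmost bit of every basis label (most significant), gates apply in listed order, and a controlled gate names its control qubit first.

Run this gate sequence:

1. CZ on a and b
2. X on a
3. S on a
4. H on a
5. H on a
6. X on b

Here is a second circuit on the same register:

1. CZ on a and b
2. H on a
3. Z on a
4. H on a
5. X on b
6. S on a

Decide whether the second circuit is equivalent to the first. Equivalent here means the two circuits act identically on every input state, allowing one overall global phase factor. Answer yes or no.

Yes, they are equivalent — the unitaries differ by at most a global phase.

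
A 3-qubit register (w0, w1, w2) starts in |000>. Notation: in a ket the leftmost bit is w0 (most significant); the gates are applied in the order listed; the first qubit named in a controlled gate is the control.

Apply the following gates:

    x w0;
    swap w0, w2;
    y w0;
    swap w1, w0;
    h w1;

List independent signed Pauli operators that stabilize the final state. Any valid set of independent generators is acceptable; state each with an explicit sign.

The final state is stabilized by the group generated by -IXI, +ZII, -IIZ; other independent generating sets are equally valid.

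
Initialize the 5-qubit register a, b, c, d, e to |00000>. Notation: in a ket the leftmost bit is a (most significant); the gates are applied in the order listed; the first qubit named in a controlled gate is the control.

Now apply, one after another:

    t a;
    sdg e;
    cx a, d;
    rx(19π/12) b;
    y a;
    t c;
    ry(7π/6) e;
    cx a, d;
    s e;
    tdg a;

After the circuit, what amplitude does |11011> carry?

The final state's coefficient on |11011> equals (-sqrt(12 - 6*sqrt(2))/16 - sqrt(4 - 2*sqrt(2))/16 + sqrt(6*sqrt(2) + 12)/16 + 3*sqrt(2*sqrt(2) + 4)/16)*exp(I*pi/4).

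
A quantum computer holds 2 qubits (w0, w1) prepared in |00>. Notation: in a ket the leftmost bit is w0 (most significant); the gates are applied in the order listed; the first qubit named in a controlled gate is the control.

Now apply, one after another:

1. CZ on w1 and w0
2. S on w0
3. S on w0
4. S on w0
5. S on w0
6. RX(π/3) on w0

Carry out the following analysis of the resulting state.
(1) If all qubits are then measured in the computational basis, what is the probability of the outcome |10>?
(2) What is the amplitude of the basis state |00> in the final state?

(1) Outcome |10> occurs with probability 1/4. Key observation: steps 2-5 multiply out to the identity, so the circuit reduces to the remaining gates.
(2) |00> carries amplitude sqrt(3)/2 in the final state.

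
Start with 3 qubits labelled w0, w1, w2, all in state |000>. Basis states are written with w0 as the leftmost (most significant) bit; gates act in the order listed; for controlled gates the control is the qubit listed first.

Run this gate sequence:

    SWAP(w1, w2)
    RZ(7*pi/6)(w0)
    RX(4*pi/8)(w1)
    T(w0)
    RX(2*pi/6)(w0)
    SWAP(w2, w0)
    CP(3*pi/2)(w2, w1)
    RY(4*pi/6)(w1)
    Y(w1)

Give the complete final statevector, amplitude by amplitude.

The resulting statevector has amplitude (sqrt(6) + 3*sqrt(2)*I)*exp(5*I*pi/12)/8 on |000>, (-sqrt(2) + sqrt(6))*exp(5*I*pi/12)/8 on |001>, (3*sqrt(2) - sqrt(6)*I)*exp(5*I*pi/12)/8 on |010>, (-sqrt(6) - sqrt(2))*exp(5*I*pi/12)/8 on |011>, 0 on |100>, 0 on |101>, 0 on |110>, 0 on |111>.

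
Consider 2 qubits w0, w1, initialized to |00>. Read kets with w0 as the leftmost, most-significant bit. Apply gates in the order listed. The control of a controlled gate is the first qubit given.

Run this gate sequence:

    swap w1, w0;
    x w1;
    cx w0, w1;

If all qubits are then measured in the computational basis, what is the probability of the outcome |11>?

Outcome |11> occurs with probability 0.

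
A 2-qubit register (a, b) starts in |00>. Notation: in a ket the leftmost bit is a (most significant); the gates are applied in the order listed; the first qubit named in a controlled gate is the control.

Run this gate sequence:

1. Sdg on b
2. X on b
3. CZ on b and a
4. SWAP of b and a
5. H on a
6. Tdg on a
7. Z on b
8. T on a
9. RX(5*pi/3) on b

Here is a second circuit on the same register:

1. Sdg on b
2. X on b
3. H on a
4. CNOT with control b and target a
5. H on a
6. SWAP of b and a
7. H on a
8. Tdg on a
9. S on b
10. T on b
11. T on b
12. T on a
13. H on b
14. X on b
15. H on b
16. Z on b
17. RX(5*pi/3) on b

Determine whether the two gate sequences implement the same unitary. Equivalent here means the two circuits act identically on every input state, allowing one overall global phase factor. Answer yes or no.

Yes, they are equivalent — the unitaries differ by at most a global phase.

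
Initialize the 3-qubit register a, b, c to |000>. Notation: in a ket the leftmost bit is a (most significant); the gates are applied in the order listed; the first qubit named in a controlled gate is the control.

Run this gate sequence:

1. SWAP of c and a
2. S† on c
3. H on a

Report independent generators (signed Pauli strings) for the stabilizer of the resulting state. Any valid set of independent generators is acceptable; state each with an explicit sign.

The final state is stabilized by the group generated by +XII, +IZI, +IIZ; other independent generating sets are equally valid.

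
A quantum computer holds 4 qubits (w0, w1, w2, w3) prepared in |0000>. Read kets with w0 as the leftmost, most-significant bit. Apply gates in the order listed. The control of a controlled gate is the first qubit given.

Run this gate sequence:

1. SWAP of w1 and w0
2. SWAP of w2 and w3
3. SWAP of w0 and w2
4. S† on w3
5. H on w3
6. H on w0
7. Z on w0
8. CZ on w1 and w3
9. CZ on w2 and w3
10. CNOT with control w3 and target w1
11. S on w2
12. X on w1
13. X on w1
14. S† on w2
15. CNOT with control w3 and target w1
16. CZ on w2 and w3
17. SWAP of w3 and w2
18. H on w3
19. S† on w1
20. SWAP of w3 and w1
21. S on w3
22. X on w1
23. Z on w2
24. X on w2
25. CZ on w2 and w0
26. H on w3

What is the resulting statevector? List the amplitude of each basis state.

After the circuit, the state carries amplitude -1/4 on |0000>, -1/4 on |0001>, 1/4 on |0010>, 1/4 on |0011>, -1/4 on |0100>, -1/4 on |0101>, 1/4 on |0110>, 1/4 on |0111>, 1/4 on |1000>, 1/4 on |1001>, 1/4 on |1010>, 1/4 on |1011>, 1/4 on |1100>, 1/4 on |1101>, 1/4 on |1110>, 1/4 on |1111>. Key observation: the block from step 9 through step 16 cancels to the identity and can be dropped.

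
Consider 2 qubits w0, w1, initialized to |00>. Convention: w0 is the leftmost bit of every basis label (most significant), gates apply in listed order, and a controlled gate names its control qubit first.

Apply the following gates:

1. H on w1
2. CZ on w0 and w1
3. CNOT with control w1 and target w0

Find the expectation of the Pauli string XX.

The expectation value of XX is 1.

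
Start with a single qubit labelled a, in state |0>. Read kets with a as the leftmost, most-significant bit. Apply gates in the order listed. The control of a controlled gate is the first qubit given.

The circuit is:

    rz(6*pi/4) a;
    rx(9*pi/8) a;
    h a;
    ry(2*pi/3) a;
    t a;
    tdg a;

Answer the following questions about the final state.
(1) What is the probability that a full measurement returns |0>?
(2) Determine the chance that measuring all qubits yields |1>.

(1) Outcome |0> occurs with probability sqrt(3*sqrt(2) + 6)/8 + 1/2.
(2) A full measurement returns |1> with probability 1/2 - sqrt(3*sqrt(2) + 6)/8.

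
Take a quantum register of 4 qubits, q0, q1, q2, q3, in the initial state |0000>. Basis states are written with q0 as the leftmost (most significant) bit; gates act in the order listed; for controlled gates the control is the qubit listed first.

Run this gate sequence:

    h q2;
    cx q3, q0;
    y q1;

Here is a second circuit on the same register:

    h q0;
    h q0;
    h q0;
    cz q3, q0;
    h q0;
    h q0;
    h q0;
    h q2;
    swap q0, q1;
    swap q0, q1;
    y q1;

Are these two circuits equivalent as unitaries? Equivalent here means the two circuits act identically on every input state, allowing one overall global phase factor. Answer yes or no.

Yes — the two circuits implement the same unitary up to a global phase.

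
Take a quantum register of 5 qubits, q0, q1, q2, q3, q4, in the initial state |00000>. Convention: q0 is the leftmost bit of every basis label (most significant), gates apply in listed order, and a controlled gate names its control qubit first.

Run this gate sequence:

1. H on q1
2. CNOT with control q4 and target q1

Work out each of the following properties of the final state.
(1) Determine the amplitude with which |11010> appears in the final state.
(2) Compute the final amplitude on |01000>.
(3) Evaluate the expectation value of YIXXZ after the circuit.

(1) The amplitude on |11010> is 0.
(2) The amplitude on |01000> is sqrt(2)/2.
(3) In the final state, YIXXZ has expectation 0.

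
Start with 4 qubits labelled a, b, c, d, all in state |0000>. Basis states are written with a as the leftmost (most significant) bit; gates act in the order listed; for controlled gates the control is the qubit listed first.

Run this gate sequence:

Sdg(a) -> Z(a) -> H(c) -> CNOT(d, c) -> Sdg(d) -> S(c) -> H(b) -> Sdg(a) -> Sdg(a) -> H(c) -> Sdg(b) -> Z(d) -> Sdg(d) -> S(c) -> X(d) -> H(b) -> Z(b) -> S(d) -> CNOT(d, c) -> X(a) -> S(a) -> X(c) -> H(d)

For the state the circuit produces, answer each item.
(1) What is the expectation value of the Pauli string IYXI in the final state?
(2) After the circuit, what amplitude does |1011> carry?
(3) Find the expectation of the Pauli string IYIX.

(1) In the final state, IYXI has expectation -1.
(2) The final state's coefficient on |1011> equals sqrt(2)/4.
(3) The observable IYIX averages to 1.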